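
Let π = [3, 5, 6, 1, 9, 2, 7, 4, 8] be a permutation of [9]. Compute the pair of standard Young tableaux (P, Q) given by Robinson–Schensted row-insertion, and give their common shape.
P = [1, 2, 4, 7, 8] / [3, 5, 6] / [9];  Q = [1, 2, 3, 5, 9] / [4, 6, 7] / [8];  common shape = (5, 3, 1)

Row-insert the values π_1, π_2, … into P one at a time, bumping the leftmost entry strictly greater than the inserted value down to the next row. The recording tableau Q records, in position (i, j), the step at which that cell was added to P.
  Insert 3 (step 1): P = [3];  Q = [1]
  Insert 5 (step 2): P = [3, 5];  Q = [1, 2]
  Insert 6 (step 3): P = [3, 5, 6];  Q = [1, 2, 3]
  Insert 1 (step 4): P = [1, 5, 6] / [3];  Q = [1, 2, 3] / [4]
  Insert 9 (step 5): P = [1, 5, 6, 9] / [3];  Q = [1, 2, 3, 5] / [4]
  Insert 2 (step 6): P = [1, 2, 6, 9] / [3, 5];  Q = [1, 2, 3, 5] / [4, 6]
  Insert 7 (step 7): P = [1, 2, 6, 7] / [3, 5, 9];  Q = [1, 2, 3, 5] / [4, 6, 7]
  Insert 4 (step 8): P = [1, 2, 4, 7] / [3, 5, 6] / [9];  Q = [1, 2, 3, 5] / [4, 6, 7] / [8]
  Insert 8 (step 9): P = [1, 2, 4, 7, 8] / [3, 5, 6] / [9];  Q = [1, 2, 3, 5, 9] / [4, 6, 7] / [8]
Final shape: (5, 3, 1).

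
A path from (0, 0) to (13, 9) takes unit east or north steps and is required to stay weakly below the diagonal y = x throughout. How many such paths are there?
Number of paths = 177650

By the reflection principle (André's argument), the number of monotone paths to (13, 9) with n ≤ m that never go above y = x is C(22, 13) − C(22, 14) = 497420 − 319770 = 177650.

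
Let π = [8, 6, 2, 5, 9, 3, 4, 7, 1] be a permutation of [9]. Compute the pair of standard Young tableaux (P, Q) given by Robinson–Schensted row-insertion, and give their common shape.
P = [1, 3, 4, 7] / [2, 9] / [5] / [6] / [8];  Q = [1, 4, 5, 8] / [2, 7] / [3] / [6] / [9];  common shape = (4, 2, 1, 1, 1)

Row-insert the values π_1, π_2, … into P one at a time, bumping the leftmost entry strictly greater than the inserted value down to the next row. The recording tableau Q records, in position (i, j), the step at which that cell was added to P.
  Insert 8 (step 1): P = [8];  Q = [1]
  Insert 6 (step 2): P = [6] / [8];  Q = [1] / [2]
  Insert 2 (step 3): P = [2] / [6] / [8];  Q = [1] / [2] / [3]
  Insert 5 (step 4): P = [2, 5] / [6] / [8];  Q = [1, 4] / [2] / [3]
  Insert 9 (step 5): P = [2, 5, 9] / [6] / [8];  Q = [1, 4, 5] / [2] / [3]
  Insert 3 (step 6): P = [2, 3, 9] / [5] / [6] / [8];  Q = [1, 4, 5] / [2] / [3] / [6]
  Insert 4 (step 7): P = [2, 3, 4] / [5, 9] / [6] / [8];  Q = [1, 4, 5] / [2, 7] / [3] / [6]
  Insert 7 (step 8): P = [2, 3, 4, 7] / [5, 9] / [6] / [8];  Q = [1, 4, 5, 8] / [2, 7] / [3] / [6]
  Insert 1 (step 9): P = [1, 3, 4, 7] / [2, 9] / [5] / [6] / [8];  Q = [1, 4, 5, 8] / [2, 7] / [3] / [6] / [9]
Final shape: (4, 2, 1, 1, 1).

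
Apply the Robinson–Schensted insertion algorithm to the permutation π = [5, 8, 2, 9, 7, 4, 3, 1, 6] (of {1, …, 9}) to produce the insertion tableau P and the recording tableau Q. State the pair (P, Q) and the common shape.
P = [1, 3, 6] / [2, 7, 9] / [4] / [5] / [8];  Q = [1, 2, 4] / [3, 5, 9] / [6] / [7] / [8];  common shape = (3, 3, 1, 1, 1)

Row-insert the values π_1, π_2, … into P one at a time, bumping the leftmost entry strictly greater than the inserted value down to the next row. The recording tableau Q records, in position (i, j), the step at which that cell was added to P.
  Insert 5 (step 1): P = [5];  Q = [1]
  Insert 8 (step 2): P = [5, 8];  Q = [1, 2]
  Insert 2 (step 3): P = [2, 8] / [5];  Q = [1, 2] / [3]
  Insert 9 (step 4): P = [2, 8, 9] / [5];  Q = [1, 2, 4] / [3]
  Insert 7 (step 5): P = [2, 7, 9] / [5, 8];  Q = [1, 2, 4] / [3, 5]
  Insert 4 (step 6): P = [2, 4, 9] / [5, 7] / [8];  Q = [1, 2, 4] / [3, 5] / [6]
  Insert 3 (step 7): P = [2, 3, 9] / [4, 7] / [5] / [8];  Q = [1, 2, 4] / [3, 5] / [6] / [7]
  Insert 1 (step 8): P = [1, 3, 9] / [2, 7] / [4] / [5] / [8];  Q = [1, 2, 4] / [3, 5] / [6] / [7] / [8]
  Insert 6 (step 9): P = [1, 3, 6] / [2, 7, 9] / [4] / [5] / [8];  Q = [1, 2, 4] / [3, 5, 9] / [6] / [7] / [8]
Final shape: (3, 3, 1, 1, 1).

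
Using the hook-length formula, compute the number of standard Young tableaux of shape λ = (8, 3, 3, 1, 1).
# SYT of shape (8, 3, 3, 1, 1) = 280280

Hook-length formula: f^λ = n! / Π hook(c), product over all cells c of the Young diagram. For λ = (8, 3, 3, 1, 1), n = 16 boxes. Hook lengths by row (left-to-right, top-to-bottom): [12, 9, 8, 5, 4, 3, 2, 1]; [6, 3, 2]; [5, 2, 1]; [2]; [1]. Product of hooks = 74649600. So f^λ = 16! / 74649600 = 20922789888000 / 74649600 = 280280.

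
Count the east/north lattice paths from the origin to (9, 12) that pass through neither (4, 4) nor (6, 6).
Number of paths = 161504

Inclusion–exclusion. Total paths: C(21, 9) = 293930. Through P₁: C(8, 4)·C(13, 5) = 90090. Through P₂: C(12, 6)·C(9, 3) = 77616. Since P₁ is strictly southwest of P₂, a monotone path through both must visit P₁ then P₂; paths through both = C(8, 4)·C(4, 2)·C(9, 3) = 35280. Avoid both = 293930 − 90090 − 77616 + 35280 = 161504.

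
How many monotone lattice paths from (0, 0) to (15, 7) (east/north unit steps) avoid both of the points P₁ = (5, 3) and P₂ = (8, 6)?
Number of paths = 99424

Inclusion–exclusion. Total paths: C(22, 15) = 170544. Through P₁: C(8, 5)·C(14, 10) = 56056. Through P₂: C(14, 8)·C(8, 7) = 24024. Since P₁ is strictly southwest of P₂, a monotone path through both must visit P₁ then P₂; paths through both = C(8, 5)·C(6, 3)·C(8, 7) = 8960. Avoid both = 170544 − 56056 − 24024 + 8960 = 99424.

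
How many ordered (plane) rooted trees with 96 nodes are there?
C_95 = 944973797977428207852605870454939596837230758234904050

These ordered rooted trees are counted by the Catalan number C_n = (1/(n + 1)) · C(2n, n). For n = 95: C_95 = (1/96) · C(190, 95) = 90717484605833107953850163563674201296374152790550788800/96 = 944973797977428207852605870454939596837230758234904050.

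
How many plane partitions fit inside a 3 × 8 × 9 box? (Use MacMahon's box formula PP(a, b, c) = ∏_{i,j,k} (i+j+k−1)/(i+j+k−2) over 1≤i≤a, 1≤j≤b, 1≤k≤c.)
PP(3, 8, 9) = 198520691512

Evaluate the triple product over i = 1..3, j = 1..8, k = 1..9. The factors are (2/1) · (3/2) · (4/3) · (5/4) · (6/5) · (7/6) · (8/7) · (9/8) · … (216 factors total). The numerators and denominators telescope so the product is an integer; carrying out the multiplication exactly gives PP(3, 8, 9) = 198520691512.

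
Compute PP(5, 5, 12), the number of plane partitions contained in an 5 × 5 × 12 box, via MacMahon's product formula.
PP(5, 5, 12) = 218772384397632

Evaluate the triple product over i = 1..5, j = 1..5, k = 1..12. The factors are (2/1) · (3/2) · (4/3) · (5/4) · (6/5) · (7/6) · (8/7) · (9/8) · … (300 factors total). The numerators and denominators telescope so the product is an integer; carrying out the multiplication exactly gives PP(5, 5, 12) = 218772384397632.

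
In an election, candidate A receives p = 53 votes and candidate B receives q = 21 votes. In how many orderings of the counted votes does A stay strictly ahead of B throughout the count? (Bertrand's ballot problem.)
Strict-lead orderings = 654938537768140032

Total orderings of the 74 votes with 53 for A: C(74, 53) = 1514545368588823824. By the Bertrand ballot formula (Cycle Lemma / reflection principle), the number of orderings in which A is strictly ahead of B throughout is (p − q)/(p + q) · C(p + q, p) = (53 − 21)/(53 + 21) · 1514545368588823824 = 654938537768140032.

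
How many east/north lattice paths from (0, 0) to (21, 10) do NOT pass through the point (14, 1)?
Number of paths = 44180565

Total paths from (0, 0) to (21, 10): C(31, 21) = 44352165. Paths through (14, 1): (paths (0, 0) → (14, 1)) × (paths (14, 1) → (21, 10)) = C(15, 14) · C(16, 7) = 15 · 11440 = 171600. Avoidance count = 44352165 − 171600 = 44180565.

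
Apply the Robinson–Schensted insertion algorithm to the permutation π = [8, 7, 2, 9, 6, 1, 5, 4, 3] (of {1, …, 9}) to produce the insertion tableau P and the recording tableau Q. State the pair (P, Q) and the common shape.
P = [1, 3] / [2, 4] / [5, 9] / [6] / [7] / [8];  Q = [1, 4] / [2, 5] / [3, 7] / [6] / [8] / [9];  common shape = (2, 2, 2, 1, 1, 1)

Row-insert the values π_1, π_2, … into P one at a time, bumping the leftmost entry strictly greater than the inserted value down to the next row. The recording tableau Q records, in position (i, j), the step at which that cell was added to P.
  Insert 8 (step 1): P = [8];  Q = [1]
  Insert 7 (step 2): P = [7] / [8];  Q = [1] / [2]
  Insert 2 (step 3): P = [2] / [7] / [8];  Q = [1] / [2] / [3]
  Insert 9 (step 4): P = [2, 9] / [7] / [8];  Q = [1, 4] / [2] / [3]
  Insert 6 (step 5): P = [2, 6] / [7, 9] / [8];  Q = [1, 4] / [2, 5] / [3]
  Insert 1 (step 6): P = [1, 6] / [2, 9] / [7] / [8];  Q = [1, 4] / [2, 5] / [3] / [6]
  Insert 5 (step 7): P = [1, 5] / [2, 6] / [7, 9] / [8];  Q = [1, 4] / [2, 5] / [3, 7] / [6]
  Insert 4 (step 8): P = [1, 4] / [2, 5] / [6, 9] / [7] / [8];  Q = [1, 4] / [2, 5] / [3, 7] / [6] / [8]
  Insert 3 (step 9): P = [1, 3] / [2, 4] / [5, 9] / [6] / [7] / [8];  Q = [1, 4] / [2, 5] / [3, 7] / [6] / [8] / [9]
Final shape: (2, 2, 2, 1, 1, 1).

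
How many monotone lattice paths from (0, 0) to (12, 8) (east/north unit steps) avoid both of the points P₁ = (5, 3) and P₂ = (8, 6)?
Number of paths = 53373

Inclusion–exclusion. Total paths: C(20, 12) = 125970. Through P₁: C(8, 5)·C(12, 7) = 44352. Through P₂: C(14, 8)·C(6, 4) = 45045. Since P₁ is strictly southwest of P₂, a monotone path through both must visit P₁ then P₂; paths through both = C(8, 5)·C(6, 3)·C(6, 4) = 16800. Avoid both = 125970 − 44352 − 45045 + 16800 = 53373.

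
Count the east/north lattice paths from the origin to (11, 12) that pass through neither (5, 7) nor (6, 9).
Number of paths = 838950

Inclusion–exclusion. Total paths: C(23, 11) = 1352078. Through P₁: C(12, 5)·C(11, 6) = 365904. Through P₂: C(15, 6)·C(8, 5) = 280280. Since P₁ is strictly southwest of P₂, a monotone path through both must visit P₁ then P₂; paths through both = C(12, 5)·C(3, 1)·C(8, 5) = 133056. Avoid both = 1352078 − 365904 − 280280 + 133056 = 838950.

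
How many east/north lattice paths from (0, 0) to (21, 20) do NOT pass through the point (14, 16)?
Number of paths = 221139454470

Total paths from (0, 0) to (21, 20): C(41, 21) = 269128937220. Paths through (14, 16): (paths (0, 0) → (14, 16)) × (paths (14, 16) → (21, 20)) = C(30, 14) · C(11, 7) = 145422675 · 330 = 47989482750. Avoidance count = 269128937220 − 47989482750 = 221139454470.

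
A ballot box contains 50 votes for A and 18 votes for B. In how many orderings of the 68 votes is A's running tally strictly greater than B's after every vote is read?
Strict-lead orderings = 5993535441900864

Total orderings of the 68 votes with 50 for A: C(68, 50) = 12736262814039336. By the Bertrand ballot formula (Cycle Lemma / reflection principle), the number of orderings in which A is strictly ahead of B throughout is (p − q)/(p + q) · C(p + q, p) = (50 − 18)/(50 + 18) · 12736262814039336 = 5993535441900864.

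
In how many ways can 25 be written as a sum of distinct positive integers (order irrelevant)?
q(25) = 142

A partition into distinct parts is a strictly decreasing sequence summing to n. The recurrence d(n, m) = d(n, m−1) + d(n−m, m−1) (use part m at most once) with q(n) = d(n, n) gives q(25) = 142. (Euler's theorem: # distinct-part partitions = # odd-part partitions.)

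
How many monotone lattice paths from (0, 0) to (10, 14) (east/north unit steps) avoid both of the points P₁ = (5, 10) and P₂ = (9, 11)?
Number of paths = 971098

Inclusion–exclusion. Total paths: C(24, 10) = 1961256. Through P₁: C(15, 5)·C(9, 5) = 378378. Through P₂: C(20, 9)·C(4, 1) = 671840. Since P₁ is strictly southwest of P₂, a monotone path through both must visit P₁ then P₂; paths through both = C(15, 5)·C(5, 4)·C(4, 1) = 60060. Avoid both = 1961256 − 378378 − 671840 + 60060 = 971098.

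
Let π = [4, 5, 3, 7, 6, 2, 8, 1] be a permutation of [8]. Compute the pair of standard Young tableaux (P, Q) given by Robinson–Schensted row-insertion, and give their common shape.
P = [1, 5, 6, 8] / [2, 7] / [3] / [4];  Q = [1, 2, 4, 7] / [3, 5] / [6] / [8];  common shape = (4, 2, 1, 1)

Row-insert the values π_1, π_2, … into P one at a time, bumping the leftmost entry strictly greater than the inserted value down to the next row. The recording tableau Q records, in position (i, j), the step at which that cell was added to P.
  Insert 4 (step 1): P = [4];  Q = [1]
  Insert 5 (step 2): P = [4, 5];  Q = [1, 2]
  Insert 3 (step 3): P = [3, 5] / [4];  Q = [1, 2] / [3]
  Insert 7 (step 4): P = [3, 5, 7] / [4];  Q = [1, 2, 4] / [3]
  Insert 6 (step 5): P = [3, 5, 6] / [4, 7];  Q = [1, 2, 4] / [3, 5]
  Insert 2 (step 6): P = [2, 5, 6] / [3, 7] / [4];  Q = [1, 2, 4] / [3, 5] / [6]
  Insert 8 (step 7): P = [2, 5, 6, 8] / [3, 7] / [4];  Q = [1, 2, 4, 7] / [3, 5] / [6]
  Insert 1 (step 8): P = [1, 5, 6, 8] / [2, 7] / [3] / [4];  Q = [1, 2, 4, 7] / [3, 5] / [6] / [8]
Final shape: (4, 2, 1, 1).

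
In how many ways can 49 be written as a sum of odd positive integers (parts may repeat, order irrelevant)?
p_odd(49) = 3264

Enumerate partitions using only odd parts via the recurrence o(n, m) = o(n, m−2) + o(n−m, m) over odd m, starting from the largest odd part ≤ n. This gives p_odd(49) = 3264. (Euler's theorem: equals the count of distinct-part partitions.)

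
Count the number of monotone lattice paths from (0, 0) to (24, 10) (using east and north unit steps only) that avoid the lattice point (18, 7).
Number of paths = 90749340

Total paths from (0, 0) to (24, 10): C(34, 24) = 131128140. Paths through (18, 7): (paths (0, 0) → (18, 7)) × (paths (18, 7) → (24, 10)) = C(25, 18) · C(9, 6) = 480700 · 84 = 40378800. Avoidance count = 131128140 − 40378800 = 90749340.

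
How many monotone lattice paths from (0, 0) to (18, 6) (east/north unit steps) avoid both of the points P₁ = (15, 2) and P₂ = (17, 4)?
Number of paths = 114329

Inclusion–exclusion. Total paths: C(24, 18) = 134596. Through P₁: C(17, 15)·C(7, 3) = 4760. Through P₂: C(21, 17)·C(3, 1) = 17955. Since P₁ is strictly southwest of P₂, a monotone path through both must visit P₁ then P₂; paths through both = C(17, 15)·C(4, 2)·C(3, 1) = 2448. Avoid both = 134596 − 4760 − 17955 + 2448 = 114329.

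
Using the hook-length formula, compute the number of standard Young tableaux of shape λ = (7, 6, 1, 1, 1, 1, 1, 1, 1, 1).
# SYT of shape (7, 6, 1, 1, 1, 1, 1, 1, 1, 1) = 18706545

Hook-length formula: f^λ = n! / Π hook(c), product over all cells c of the Young diagram. For λ = (7, 6, 1, 1, 1, 1, 1, 1, 1, 1), n = 21 boxes. Hook lengths by row (left-to-right, top-to-bottom): [16, 7, 6, 5, 4, 3, 1]; [14, 5, 4, 3, 2, 1]; [8]; [7]; [6]; [5]; [4]; [3]; [2]; [1]. Product of hooks = 2731180032000. So f^λ = 21! / 2731180032000 = 51090942171709440000 / 2731180032000 = 18706545.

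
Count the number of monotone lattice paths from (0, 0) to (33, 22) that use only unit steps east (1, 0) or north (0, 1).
Number of paths = 1300853625660225

A monotone lattice path from (0, 0) to (33, 22) consists of 33 east steps and 22 north steps in some order, so it is determined by which 33 of the 55 steps are east. The count is C(55, 33) = 1300853625660225.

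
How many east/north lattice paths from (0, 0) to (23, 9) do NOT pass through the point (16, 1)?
Number of paths = 27939405

Total paths from (0, 0) to (23, 9): C(32, 23) = 28048800. Paths through (16, 1): (paths (0, 0) → (16, 1)) × (paths (16, 1) → (23, 9)) = C(17, 16) · C(15, 7) = 17 · 6435 = 109395. Avoidance count = 28048800 − 109395 = 27939405.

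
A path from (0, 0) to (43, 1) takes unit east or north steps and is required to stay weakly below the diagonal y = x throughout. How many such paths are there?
Number of paths = 43

By the reflection principle (André's argument), the number of monotone paths to (43, 1) with n ≤ m that never go above y = x is C(44, 43) − C(44, 44) = 44 − 1 = 43.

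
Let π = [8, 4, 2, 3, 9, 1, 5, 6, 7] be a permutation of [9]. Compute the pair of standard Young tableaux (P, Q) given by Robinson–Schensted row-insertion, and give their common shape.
P = [1, 3, 5, 6, 7] / [2, 9] / [4] / [8];  Q = [1, 4, 5, 8, 9] / [2, 7] / [3] / [6];  common shape = (5, 2, 1, 1)

Row-insert the values π_1, π_2, … into P one at a time, bumping the leftmost entry strictly greater than the inserted value down to the next row. The recording tableau Q records, in position (i, j), the step at which that cell was added to P.
  Insert 8 (step 1): P = [8];  Q = [1]
  Insert 4 (step 2): P = [4] / [8];  Q = [1] / [2]
  Insert 2 (step 3): P = [2] / [4] / [8];  Q = [1] / [2] / [3]
  Insert 3 (step 4): P = [2, 3] / [4] / [8];  Q = [1, 4] / [2] / [3]
  Insert 9 (step 5): P = [2, 3, 9] / [4] / [8];  Q = [1, 4, 5] / [2] / [3]
  Insert 1 (step 6): P = [1, 3, 9] / [2] / [4] / [8];  Q = [1, 4, 5] / [2] / [3] / [6]
  Insert 5 (step 7): P = [1, 3, 5] / [2, 9] / [4] / [8];  Q = [1, 4, 5] / [2, 7] / [3] / [6]
  Insert 6 (step 8): P = [1, 3, 5, 6] / [2, 9] / [4] / [8];  Q = [1, 4, 5, 8] / [2, 7] / [3] / [6]
  Insert 7 (step 9): P = [1, 3, 5, 6, 7] / [2, 9] / [4] / [8];  Q = [1, 4, 5, 8, 9] / [2, 7] / [3] / [6]
Final shape: (5, 2, 1, 1).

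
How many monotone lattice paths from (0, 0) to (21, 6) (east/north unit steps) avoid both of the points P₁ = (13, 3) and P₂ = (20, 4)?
Number of paths = 185172

Inclusion–exclusion. Total paths: C(27, 21) = 296010. Through P₁: C(16, 13)·C(11, 8) = 92400. Through P₂: C(24, 20)·C(3, 1) = 31878. Since P₁ is strictly southwest of P₂, a monotone path through both must visit P₁ then P₂; paths through both = C(16, 13)·C(8, 7)·C(3, 1) = 13440. Avoid both = 296010 − 92400 − 31878 + 13440 = 185172.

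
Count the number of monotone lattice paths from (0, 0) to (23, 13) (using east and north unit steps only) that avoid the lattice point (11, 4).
Number of paths = 1909575150

Total paths from (0, 0) to (23, 13): C(36, 23) = 2310789600. Paths through (11, 4): (paths (0, 0) → (11, 4)) × (paths (11, 4) → (23, 13)) = C(15, 11) · C(21, 12) = 1365 · 293930 = 401214450. Avoidance count = 2310789600 − 401214450 = 1909575150.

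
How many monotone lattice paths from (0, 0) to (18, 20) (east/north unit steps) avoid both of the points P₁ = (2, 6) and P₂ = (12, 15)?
Number of paths = 22669824198

Inclusion–exclusion. Total paths: C(38, 18) = 33578000610. Through P₁: C(8, 2)·C(30, 16) = 4071834900. Through P₂: C(27, 12)·C(11, 6) = 8031343320. Since P₁ is strictly southwest of P₂, a monotone path through both must visit P₁ then P₂; paths through both = C(8, 2)·C(19, 10)·C(11, 6) = 1195001808. Avoid both = 33578000610 − 4071834900 − 8031343320 + 1195001808 = 22669824198.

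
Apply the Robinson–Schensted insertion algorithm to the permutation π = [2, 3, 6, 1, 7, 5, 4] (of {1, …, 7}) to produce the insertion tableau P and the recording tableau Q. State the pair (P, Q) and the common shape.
P = [1, 3, 4, 7] / [2, 5] / [6];  Q = [1, 2, 3, 5] / [4, 6] / [7];  common shape = (4, 2, 1)

Row-insert the values π_1, π_2, … into P one at a time, bumping the leftmost entry strictly greater than the inserted value down to the next row. The recording tableau Q records, in position (i, j), the step at which that cell was added to P.
  Insert 2 (step 1): P = [2];  Q = [1]
  Insert 3 (step 2): P = [2, 3];  Q = [1, 2]
  Insert 6 (step 3): P = [2, 3, 6];  Q = [1, 2, 3]
  Insert 1 (step 4): P = [1, 3, 6] / [2];  Q = [1, 2, 3] / [4]
  Insert 7 (step 5): P = [1, 3, 6, 7] / [2];  Q = [1, 2, 3, 5] / [4]
  Insert 5 (step 6): P = [1, 3, 5, 7] / [2, 6];  Q = [1, 2, 3, 5] / [4, 6]
  Insert 4 (step 7): P = [1, 3, 4, 7] / [2, 5] / [6];  Q = [1, 2, 3, 5] / [4, 6] / [7]
Final shape: (4, 2, 1).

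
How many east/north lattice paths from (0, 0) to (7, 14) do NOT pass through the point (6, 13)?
Number of paths = 62016

Total paths from (0, 0) to (7, 14): C(21, 7) = 116280. Paths through (6, 13): (paths (0, 0) → (6, 13)) × (paths (6, 13) → (7, 14)) = C(19, 6) · C(2, 1) = 27132 · 2 = 54264. Avoidance count = 116280 − 54264 = 62016.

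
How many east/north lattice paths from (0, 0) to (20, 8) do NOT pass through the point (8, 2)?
Number of paths = 2272725

Total paths from (0, 0) to (20, 8): C(28, 20) = 3108105. Paths through (8, 2): (paths (0, 0) → (8, 2)) × (paths (8, 2) → (20, 8)) = C(10, 8) · C(18, 12) = 45 · 18564 = 835380. Avoidance count = 3108105 − 835380 = 2272725.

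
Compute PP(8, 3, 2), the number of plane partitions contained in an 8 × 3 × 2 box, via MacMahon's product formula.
PP(8, 3, 2) = 9075

Evaluate the triple product over i = 1..8, j = 1..3, k = 1..2. The factors are (2/1) · (3/2) · (3/2) · (4/3) · (4/3) · (5/4) · (3/2) · (4/3) · … (48 factors total). The numerators and denominators telescope so the product is an integer; carrying out the multiplication exactly gives PP(8, 3, 2) = 9075.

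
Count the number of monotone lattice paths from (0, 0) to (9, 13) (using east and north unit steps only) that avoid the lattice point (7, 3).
Number of paths = 489500

Total paths from (0, 0) to (9, 13): C(22, 9) = 497420. Paths through (7, 3): (paths (0, 0) → (7, 3)) × (paths (7, 3) → (9, 13)) = C(10, 7) · C(12, 2) = 120 · 66 = 7920. Avoidance count = 497420 − 7920 = 489500.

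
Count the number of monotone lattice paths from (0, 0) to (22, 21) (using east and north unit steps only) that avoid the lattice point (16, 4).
Number of paths = 1051560393645

Total paths from (0, 0) to (22, 21): C(43, 22) = 1052049481860. Paths through (16, 4): (paths (0, 0) → (16, 4)) × (paths (16, 4) → (22, 21)) = C(20, 16) · C(23, 6) = 4845 · 100947 = 489088215. Avoidance count = 1052049481860 − 489088215 = 1051560393645.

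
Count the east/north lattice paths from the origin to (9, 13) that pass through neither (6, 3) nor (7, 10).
Number of paths = 285636

Inclusion–exclusion. Total paths: C(22, 9) = 497420. Through P₁: C(9, 6)·C(13, 3) = 24024. Through P₂: C(17, 7)·C(5, 2) = 194480. Since P₁ is strictly southwest of P₂, a monotone path through both must visit P₁ then P₂; paths through both = C(9, 6)·C(8, 1)·C(5, 2) = 6720. Avoid both = 497420 − 24024 − 194480 + 6720 = 285636.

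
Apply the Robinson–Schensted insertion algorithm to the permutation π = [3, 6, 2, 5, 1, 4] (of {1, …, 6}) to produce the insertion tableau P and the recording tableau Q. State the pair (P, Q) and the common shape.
P = [1, 4] / [2, 5] / [3, 6];  Q = [1, 2] / [3, 4] / [5, 6];  common shape = (2, 2, 2)

Row-insert the values π_1, π_2, … into P one at a time, bumping the leftmost entry strictly greater than the inserted value down to the next row. The recording tableau Q records, in position (i, j), the step at which that cell was added to P.
  Insert 3 (step 1): P = [3];  Q = [1]
  Insert 6 (step 2): P = [3, 6];  Q = [1, 2]
  Insert 2 (step 3): P = [2, 6] / [3];  Q = [1, 2] / [3]
  Insert 5 (step 4): P = [2, 5] / [3, 6];  Q = [1, 2] / [3, 4]
  Insert 1 (step 5): P = [1, 5] / [2, 6] / [3];  Q = [1, 2] / [3, 4] / [5]
  Insert 4 (step 6): P = [1, 4] / [2, 5] / [3, 6];  Q = [1, 2] / [3, 4] / [5, 6]
Final shape: (2, 2, 2).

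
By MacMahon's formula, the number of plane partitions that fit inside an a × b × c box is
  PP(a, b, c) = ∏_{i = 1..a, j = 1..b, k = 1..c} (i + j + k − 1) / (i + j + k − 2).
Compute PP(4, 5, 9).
PP(4, 5, 9) = 23029990984

Evaluate the triple product over i = 1..4, j = 1..5, k = 1..9. The factors are (2/1) · (3/2) · (4/3) · (5/4) · (6/5) · (7/6) · (8/7) · (9/8) · … (180 factors total). The numerators and denominators telescope so the product is an integer; carrying out the multiplication exactly gives PP(4, 5, 9) = 23029990984.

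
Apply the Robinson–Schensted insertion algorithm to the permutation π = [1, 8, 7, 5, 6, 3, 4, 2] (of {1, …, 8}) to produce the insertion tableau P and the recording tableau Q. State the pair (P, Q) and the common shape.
P = [1, 2, 4] / [3, 6] / [5] / [7] / [8];  Q = [1, 2, 5] / [3, 7] / [4] / [6] / [8];  common shape = (3, 2, 1, 1, 1)

Row-insert the values π_1, π_2, … into P one at a time, bumping the leftmost entry strictly greater than the inserted value down to the next row. The recording tableau Q records, in position (i, j), the step at which that cell was added to P.
  Insert 1 (step 1): P = [1];  Q = [1]
  Insert 8 (step 2): P = [1, 8];  Q = [1, 2]
  Insert 7 (step 3): P = [1, 7] / [8];  Q = [1, 2] / [3]
  Insert 5 (step 4): P = [1, 5] / [7] / [8];  Q = [1, 2] / [3] / [4]
  Insert 6 (step 5): P = [1, 5, 6] / [7] / [8];  Q = [1, 2, 5] / [3] / [4]
  Insert 3 (step 6): P = [1, 3, 6] / [5] / [7] / [8];  Q = [1, 2, 5] / [3] / [4] / [6]
  Insert 4 (step 7): P = [1, 3, 4] / [5, 6] / [7] / [8];  Q = [1, 2, 5] / [3, 7] / [4] / [6]
  Insert 2 (step 8): P = [1, 2, 4] / [3, 6] / [5] / [7] / [8];  Q = [1, 2, 5] / [3, 7] / [4] / [6] / [8]
Final shape: (3, 2, 1, 1, 1).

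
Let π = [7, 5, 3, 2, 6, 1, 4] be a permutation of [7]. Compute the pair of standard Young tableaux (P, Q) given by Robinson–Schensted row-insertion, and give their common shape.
P = [1, 4] / [2, 6] / [3] / [5] / [7];  Q = [1, 5] / [2, 7] / [3] / [4] / [6];  common shape = (2, 2, 1, 1, 1)

Row-insert the values π_1, π_2, … into P one at a time, bumping the leftmost entry strictly greater than the inserted value down to the next row. The recording tableau Q records, in position (i, j), the step at which that cell was added to P.
  Insert 7 (step 1): P = [7];  Q = [1]
  Insert 5 (step 2): P = [5] / [7];  Q = [1] / [2]
  Insert 3 (step 3): P = [3] / [5] / [7];  Q = [1] / [2] / [3]
  Insert 2 (step 4): P = [2] / [3] / [5] / [7];  Q = [1] / [2] / [3] / [4]
  Insert 6 (step 5): P = [2, 6] / [3] / [5] / [7];  Q = [1, 5] / [2] / [3] / [4]
  Insert 1 (step 6): P = [1, 6] / [2] / [3] / [5] / [7];  Q = [1, 5] / [2] / [3] / [4] / [6]
  Insert 4 (step 7): P = [1, 4] / [2, 6] / [3] / [5] / [7];  Q = [1, 5] / [2, 7] / [3] / [4] / [6]
Final shape: (2, 2, 1, 1, 1).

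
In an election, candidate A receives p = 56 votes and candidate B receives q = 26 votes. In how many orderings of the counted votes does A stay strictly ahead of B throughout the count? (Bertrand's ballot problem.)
Strict-lead orderings = 606521543011850426040

Total orderings of the 82 votes with 56 for A: C(82, 56) = 1657825550899057831176. By the Bertrand ballot formula (Cycle Lemma / reflection principle), the number of orderings in which A is strictly ahead of B throughout is (p − q)/(p + q) · C(p + q, p) = (56 − 26)/(56 + 26) · 1657825550899057831176 = 606521543011850426040.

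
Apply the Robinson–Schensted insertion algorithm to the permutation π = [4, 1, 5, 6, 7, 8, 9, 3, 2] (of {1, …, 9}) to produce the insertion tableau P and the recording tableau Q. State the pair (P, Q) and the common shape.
P = [1, 2, 6, 7, 8, 9] / [3, 5] / [4];  Q = [1, 3, 4, 5, 6, 7] / [2, 8] / [9];  common shape = (6, 2, 1)

Row-insert the values π_1, π_2, … into P one at a time, bumping the leftmost entry strictly greater than the inserted value down to the next row. The recording tableau Q records, in position (i, j), the step at which that cell was added to P.
  Insert 4 (step 1): P = [4];  Q = [1]
  Insert 1 (step 2): P = [1] / [4];  Q = [1] / [2]
  Insert 5 (step 3): P = [1, 5] / [4];  Q = [1, 3] / [2]
  Insert 6 (step 4): P = [1, 5, 6] / [4];  Q = [1, 3, 4] / [2]
  Insert 7 (step 5): P = [1, 5, 6, 7] / [4];  Q = [1, 3, 4, 5] / [2]
  Insert 8 (step 6): P = [1, 5, 6, 7, 8] / [4];  Q = [1, 3, 4, 5, 6] / [2]
  Insert 9 (step 7): P = [1, 5, 6, 7, 8, 9] / [4];  Q = [1, 3, 4, 5, 6, 7] / [2]
  Insert 3 (step 8): P = [1, 3, 6, 7, 8, 9] / [4, 5];  Q = [1, 3, 4, 5, 6, 7] / [2, 8]
  Insert 2 (step 9): P = [1, 2, 6, 7, 8, 9] / [3, 5] / [4];  Q = [1, 3, 4, 5, 6, 7] / [2, 8] / [9]
Final shape: (6, 2, 1).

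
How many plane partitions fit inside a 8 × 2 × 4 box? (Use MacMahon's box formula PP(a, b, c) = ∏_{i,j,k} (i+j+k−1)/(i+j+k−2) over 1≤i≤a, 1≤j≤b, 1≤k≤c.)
PP(8, 2, 4) = 70785

Evaluate the triple product over i = 1..8, j = 1..2, k = 1..4. The factors are (2/1) · (3/2) · (4/3) · (5/4) · (3/2) · (4/3) · (5/4) · (6/5) · … (64 factors total). The numerators and denominators telescope so the product is an integer; carrying out the multiplication exactly gives PP(8, 2, 4) = 70785.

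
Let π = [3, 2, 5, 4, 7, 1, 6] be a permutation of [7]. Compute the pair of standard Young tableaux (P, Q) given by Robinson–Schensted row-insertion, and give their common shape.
P = [1, 4, 6] / [2, 5, 7] / [3];  Q = [1, 3, 5] / [2, 4, 7] / [6];  common shape = (3, 3, 1)

Row-insert the values π_1, π_2, … into P one at a time, bumping the leftmost entry strictly greater than the inserted value down to the next row. The recording tableau Q records, in position (i, j), the step at which that cell was added to P.
  Insert 3 (step 1): P = [3];  Q = [1]
  Insert 2 (step 2): P = [2] / [3];  Q = [1] / [2]
  Insert 5 (step 3): P = [2, 5] / [3];  Q = [1, 3] / [2]
  Insert 4 (step 4): P = [2, 4] / [3, 5];  Q = [1, 3] / [2, 4]
  Insert 7 (step 5): P = [2, 4, 7] / [3, 5];  Q = [1, 3, 5] / [2, 4]
  Insert 1 (step 6): P = [1, 4, 7] / [2, 5] / [3];  Q = [1, 3, 5] / [2, 4] / [6]
  Insert 6 (step 7): P = [1, 4, 6] / [2, 5, 7] / [3];  Q = [1, 3, 5] / [2, 4, 7] / [6]
Final shape: (3, 3, 1).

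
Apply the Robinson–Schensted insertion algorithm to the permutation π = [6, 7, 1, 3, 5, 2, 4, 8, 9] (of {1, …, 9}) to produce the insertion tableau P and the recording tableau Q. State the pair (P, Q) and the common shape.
P = [1, 2, 4, 8, 9] / [3, 5] / [6, 7];  Q = [1, 2, 5, 8, 9] / [3, 4] / [6, 7];  common shape = (5, 2, 2)

Row-insert the values π_1, π_2, … into P one at a time, bumping the leftmost entry strictly greater than the inserted value down to the next row. The recording tableau Q records, in position (i, j), the step at which that cell was added to P.
  Insert 6 (step 1): P = [6];  Q = [1]
  Insert 7 (step 2): P = [6, 7];  Q = [1, 2]
  Insert 1 (step 3): P = [1, 7] / [6];  Q = [1, 2] / [3]
  Insert 3 (step 4): P = [1, 3] / [6, 7];  Q = [1, 2] / [3, 4]
  Insert 5 (step 5): P = [1, 3, 5] / [6, 7];  Q = [1, 2, 5] / [3, 4]
  Insert 2 (step 6): P = [1, 2, 5] / [3, 7] / [6];  Q = [1, 2, 5] / [3, 4] / [6]
  Insert 4 (step 7): P = [1, 2, 4] / [3, 5] / [6, 7];  Q = [1, 2, 5] / [3, 4] / [6, 7]
  Insert 8 (step 8): P = [1, 2, 4, 8] / [3, 5] / [6, 7];  Q = [1, 2, 5, 8] / [3, 4] / [6, 7]
  Insert 9 (step 9): P = [1, 2, 4, 8, 9] / [3, 5] / [6, 7];  Q = [1, 2, 5, 8, 9] / [3, 4] / [6, 7]
Final shape: (5, 2, 2).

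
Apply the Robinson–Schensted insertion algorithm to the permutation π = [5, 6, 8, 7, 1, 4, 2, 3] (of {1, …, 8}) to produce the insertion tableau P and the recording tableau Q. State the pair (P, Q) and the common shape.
P = [1, 2, 3] / [4, 6, 7] / [5] / [8];  Q = [1, 2, 3] / [4, 6, 8] / [5] / [7];  common shape = (3, 3, 1, 1)

Row-insert the values π_1, π_2, … into P one at a time, bumping the leftmost entry strictly greater than the inserted value down to the next row. The recording tableau Q records, in position (i, j), the step at which that cell was added to P.
  Insert 5 (step 1): P = [5];  Q = [1]
  Insert 6 (step 2): P = [5, 6];  Q = [1, 2]
  Insert 8 (step 3): P = [5, 6, 8];  Q = [1, 2, 3]
  Insert 7 (step 4): P = [5, 6, 7] / [8];  Q = [1, 2, 3] / [4]
  Insert 1 (step 5): P = [1, 6, 7] / [5] / [8];  Q = [1, 2, 3] / [4] / [5]
  Insert 4 (step 6): P = [1, 4, 7] / [5, 6] / [8];  Q = [1, 2, 3] / [4, 6] / [5]
  Insert 2 (step 7): P = [1, 2, 7] / [4, 6] / [5] / [8];  Q = [1, 2, 3] / [4, 6] / [5] / [7]
  Insert 3 (step 8): P = [1, 2, 3] / [4, 6, 7] / [5] / [8];  Q = [1, 2, 3] / [4, 6, 8] / [5] / [7]
Final shape: (3, 3, 1, 1).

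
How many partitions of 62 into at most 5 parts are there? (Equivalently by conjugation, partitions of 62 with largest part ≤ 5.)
p(62, parts ≤ 5) = 8056

Use the recurrence p(n, m) = p(n, m−1) + p(n−m, m): either the largest part is < m (count p(n, m−1)) or the largest part is exactly m (remove one copy of m, count p(n−m, m)). With p(0, ·) = 1 this gives p(62, parts ≤ 5) = 8056. (By conjugating Young diagrams, this also counts partitions of 62 into at most 5 parts.)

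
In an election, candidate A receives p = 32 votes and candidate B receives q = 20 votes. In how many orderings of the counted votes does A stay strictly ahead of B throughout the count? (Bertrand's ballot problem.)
Strict-lead orderings = 29075683360185

Total orderings of the 52 votes with 32 for A: C(52, 32) = 125994627894135. By the Bertrand ballot formula (Cycle Lemma / reflection principle), the number of orderings in which A is strictly ahead of B throughout is (p − q)/(p + q) · C(p + q, p) = (32 − 20)/(32 + 20) · 125994627894135 = 29075683360185.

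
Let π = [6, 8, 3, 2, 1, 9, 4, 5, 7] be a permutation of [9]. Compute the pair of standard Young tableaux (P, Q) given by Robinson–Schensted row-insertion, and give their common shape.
P = [1, 4, 5, 7] / [2, 8, 9] / [3] / [6];  Q = [1, 2, 6, 9] / [3, 7, 8] / [4] / [5];  common shape = (4, 3, 1, 1)

Row-insert the values π_1, π_2, … into P one at a time, bumping the leftmost entry strictly greater than the inserted value down to the next row. The recording tableau Q records, in position (i, j), the step at which that cell was added to P.
  Insert 6 (step 1): P = [6];  Q = [1]
  Insert 8 (step 2): P = [6, 8];  Q = [1, 2]
  Insert 3 (step 3): P = [3, 8] / [6];  Q = [1, 2] / [3]
  Insert 2 (step 4): P = [2, 8] / [3] / [6];  Q = [1, 2] / [3] / [4]
  Insert 1 (step 5): P = [1, 8] / [2] / [3] / [6];  Q = [1, 2] / [3] / [4] / [5]
  Insert 9 (step 6): P = [1, 8, 9] / [2] / [3] / [6];  Q = [1, 2, 6] / [3] / [4] / [5]
  Insert 4 (step 7): P = [1, 4, 9] / [2, 8] / [3] / [6];  Q = [1, 2, 6] / [3, 7] / [4] / [5]
  Insert 5 (step 8): P = [1, 4, 5] / [2, 8, 9] / [3] / [6];  Q = [1, 2, 6] / [3, 7, 8] / [4] / [5]
  Insert 7 (step 9): P = [1, 4, 5, 7] / [2, 8, 9] / [3] / [6];  Q = [1, 2, 6, 9] / [3, 7, 8] / [4] / [5]
Final shape: (4, 3, 1, 1).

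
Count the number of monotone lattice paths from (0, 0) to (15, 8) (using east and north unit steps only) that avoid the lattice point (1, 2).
Number of paths = 374034

Total paths from (0, 0) to (15, 8): C(23, 15) = 490314. Paths through (1, 2): (paths (0, 0) → (1, 2)) × (paths (1, 2) → (15, 8)) = C(3, 1) · C(20, 14) = 3 · 38760 = 116280. Avoidance count = 490314 − 116280 = 374034.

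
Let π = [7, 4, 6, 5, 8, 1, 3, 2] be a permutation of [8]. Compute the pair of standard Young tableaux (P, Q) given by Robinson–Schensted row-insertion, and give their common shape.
P = [1, 2, 8] / [3, 5] / [4] / [6] / [7];  Q = [1, 3, 5] / [2, 7] / [4] / [6] / [8];  common shape = (3, 2, 1, 1, 1)

Row-insert the values π_1, π_2, … into P one at a time, bumping the leftmost entry strictly greater than the inserted value down to the next row. The recording tableau Q records, in position (i, j), the step at which that cell was added to P.
  Insert 7 (step 1): P = [7];  Q = [1]
  Insert 4 (step 2): P = [4] / [7];  Q = [1] / [2]
  Insert 6 (step 3): P = [4, 6] / [7];  Q = [1, 3] / [2]
  Insert 5 (step 4): P = [4, 5] / [6] / [7];  Q = [1, 3] / [2] / [4]
  Insert 8 (step 5): P = [4, 5, 8] / [6] / [7];  Q = [1, 3, 5] / [2] / [4]
  Insert 1 (step 6): P = [1, 5, 8] / [4] / [6] / [7];  Q = [1, 3, 5] / [2] / [4] / [6]
  Insert 3 (step 7): P = [1, 3, 8] / [4, 5] / [6] / [7];  Q = [1, 3, 5] / [2, 7] / [4] / [6]
  Insert 2 (step 8): P = [1, 2, 8] / [3, 5] / [4] / [6] / [7];  Q = [1, 3, 5] / [2, 7] / [4] / [6] / [8]
Final shape: (3, 2, 1, 1, 1).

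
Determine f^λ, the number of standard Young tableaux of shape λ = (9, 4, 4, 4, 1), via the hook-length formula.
# SYT of shape (9, 4, 4, 4, 1) = 401119488

Hook-length formula: f^λ = n! / Π hook(c), product over all cells c of the Young diagram. For λ = (9, 4, 4, 4, 1), n = 22 boxes. Hook lengths by row (left-to-right, top-to-bottom): [13, 11, 10, 9, 5, 4, 3, 2, 1]; [7, 5, 4, 3]; [6, 4, 3, 2]; [5, 3, 2, 1]; [1]. Product of hooks = 2802159360000. So f^λ = 22! / 2802159360000 = 1124000727777607680000 / 2802159360000 = 401119488.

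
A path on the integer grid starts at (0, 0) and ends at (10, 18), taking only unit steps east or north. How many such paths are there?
Number of paths = 13123110

A monotone lattice path from (0, 0) to (10, 18) consists of 10 east steps and 18 north steps in some order, so it is determined by which 10 of the 28 steps are east. The count is C(28, 10) = 13123110.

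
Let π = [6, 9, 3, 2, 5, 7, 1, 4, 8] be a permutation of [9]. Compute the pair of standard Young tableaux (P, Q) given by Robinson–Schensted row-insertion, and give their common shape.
P = [1, 4, 7, 8] / [2, 5] / [3, 9] / [6];  Q = [1, 2, 6, 9] / [3, 5] / [4, 8] / [7];  common shape = (4, 2, 2, 1)

Row-insert the values π_1, π_2, … into P one at a time, bumping the leftmost entry strictly greater than the inserted value down to the next row. The recording tableau Q records, in position (i, j), the step at which that cell was added to P.
  Insert 6 (step 1): P = [6];  Q = [1]
  Insert 9 (step 2): P = [6, 9];  Q = [1, 2]
  Insert 3 (step 3): P = [3, 9] / [6];  Q = [1, 2] / [3]
  Insert 2 (step 4): P = [2, 9] / [3] / [6];  Q = [1, 2] / [3] / [4]
  Insert 5 (step 5): P = [2, 5] / [3, 9] / [6];  Q = [1, 2] / [3, 5] / [4]
  Insert 7 (step 6): P = [2, 5, 7] / [3, 9] / [6];  Q = [1, 2, 6] / [3, 5] / [4]
  Insert 1 (step 7): P = [1, 5, 7] / [2, 9] / [3] / [6];  Q = [1, 2, 6] / [3, 5] / [4] / [7]
  Insert 4 (step 8): P = [1, 4, 7] / [2, 5] / [3, 9] / [6];  Q = [1, 2, 6] / [3, 5] / [4, 8] / [7]
  Insert 8 (step 9): P = [1, 4, 7, 8] / [2, 5] / [3, 9] / [6];  Q = [1, 2, 6, 9] / [3, 5] / [4, 8] / [7]
Final shape: (4, 2, 2, 1).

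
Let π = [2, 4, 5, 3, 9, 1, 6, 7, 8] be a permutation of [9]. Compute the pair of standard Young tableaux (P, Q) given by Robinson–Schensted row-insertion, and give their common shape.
P = [1, 3, 5, 6, 7, 8] / [2, 9] / [4];  Q = [1, 2, 3, 5, 8, 9] / [4, 7] / [6];  common shape = (6, 2, 1)

Row-insert the values π_1, π_2, … into P one at a time, bumping the leftmost entry strictly greater than the inserted value down to the next row. The recording tableau Q records, in position (i, j), the step at which that cell was added to P.
  Insert 2 (step 1): P = [2];  Q = [1]
  Insert 4 (step 2): P = [2, 4];  Q = [1, 2]
  Insert 5 (step 3): P = [2, 4, 5];  Q = [1, 2, 3]
  Insert 3 (step 4): P = [2, 3, 5] / [4];  Q = [1, 2, 3] / [4]
  Insert 9 (step 5): P = [2, 3, 5, 9] / [4];  Q = [1, 2, 3, 5] / [4]
  Insert 1 (step 6): P = [1, 3, 5, 9] / [2] / [4];  Q = [1, 2, 3, 5] / [4] / [6]
  Insert 6 (step 7): P = [1, 3, 5, 6] / [2, 9] / [4];  Q = [1, 2, 3, 5] / [4, 7] / [6]
  Insert 7 (step 8): P = [1, 3, 5, 6, 7] / [2, 9] / [4];  Q = [1, 2, 3, 5, 8] / [4, 7] / [6]
  Insert 8 (step 9): P = [1, 3, 5, 6, 7, 8] / [2, 9] / [4];  Q = [1, 2, 3, 5, 8, 9] / [4, 7] / [6]
Final shape: (6, 2, 1).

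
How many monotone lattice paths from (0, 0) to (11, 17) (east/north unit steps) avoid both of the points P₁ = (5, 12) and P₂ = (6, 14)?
Number of paths = 17484348

Inclusion–exclusion. Total paths: C(28, 11) = 21474180. Through P₁: C(17, 5)·C(11, 6) = 2858856. Through P₂: C(20, 6)·C(8, 5) = 2170560. Since P₁ is strictly southwest of P₂, a monotone path through both must visit P₁ then P₂; paths through both = C(17, 5)·C(3, 1)·C(8, 5) = 1039584. Avoid both = 21474180 − 2858856 − 2170560 + 1039584 = 17484348.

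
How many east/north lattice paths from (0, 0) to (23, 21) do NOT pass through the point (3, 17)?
Number of paths = 2012604286440

Total paths from (0, 0) to (23, 21): C(44, 23) = 2012616400080. Paths through (3, 17): (paths (0, 0) → (3, 17)) × (paths (3, 17) → (23, 21)) = C(20, 3) · C(24, 20) = 1140 · 10626 = 12113640. Avoidance count = 2012616400080 − 12113640 = 2012604286440.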